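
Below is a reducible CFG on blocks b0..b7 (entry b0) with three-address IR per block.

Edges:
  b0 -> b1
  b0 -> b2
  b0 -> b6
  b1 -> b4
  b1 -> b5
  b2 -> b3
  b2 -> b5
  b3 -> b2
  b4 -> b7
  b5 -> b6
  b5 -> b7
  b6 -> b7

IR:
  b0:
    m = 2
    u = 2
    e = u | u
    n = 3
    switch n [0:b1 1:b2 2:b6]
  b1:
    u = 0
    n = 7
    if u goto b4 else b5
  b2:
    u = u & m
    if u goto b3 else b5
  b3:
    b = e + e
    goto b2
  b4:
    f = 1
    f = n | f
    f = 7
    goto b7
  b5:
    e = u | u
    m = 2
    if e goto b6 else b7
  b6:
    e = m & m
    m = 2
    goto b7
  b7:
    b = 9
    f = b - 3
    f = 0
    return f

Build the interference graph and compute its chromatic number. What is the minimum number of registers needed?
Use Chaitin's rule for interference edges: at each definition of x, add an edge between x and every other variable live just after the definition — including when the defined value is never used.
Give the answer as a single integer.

Answer: 4

Derivation:
def/use:
  b0: {e,m,n,u} / ∅
  b1: {n,u} / ∅
  b2: {u} / {m,u}
  b3: {b} / {e}
  b4: {f} / {n}
  b5: {e,m} / {u}
  b6: {e,m} / {m}
  b7: {b,f} / ∅

Live sets:
  live b0: ∅→{e,m,u}
  live b1: ∅→{n,u}
  live b2: {e,m,u}→{e,m,u}
  live b3: {e,m,u}→{e,m,u}
  live b4: {n}→∅
  live b5: {u}→{m}
  live b6: {m}→∅
  live b7: ∅→∅

Interference:
  b: {e,m,u}
  e: {b,m,n,u}
  f: {n}
  m: {b,e,n,u}
  n: {e,f,m,u}
  u: {b,e,m,n}

Registers:
  lower bound: {b,e,m,u} mutually conflict ⇒ χ ≥ 4
  4-colouring: R0={e,f}  R1={m}  R2={b,n}  R3={u}
  χ = 4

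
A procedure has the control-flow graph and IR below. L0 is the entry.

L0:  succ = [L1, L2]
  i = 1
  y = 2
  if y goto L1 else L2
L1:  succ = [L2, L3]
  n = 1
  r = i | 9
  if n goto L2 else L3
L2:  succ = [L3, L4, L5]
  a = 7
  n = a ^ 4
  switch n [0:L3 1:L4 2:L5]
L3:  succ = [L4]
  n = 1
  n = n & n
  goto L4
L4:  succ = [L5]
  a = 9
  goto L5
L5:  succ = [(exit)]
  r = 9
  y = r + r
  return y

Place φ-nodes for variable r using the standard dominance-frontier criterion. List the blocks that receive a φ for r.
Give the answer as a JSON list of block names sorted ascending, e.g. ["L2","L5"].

Answer: ["L2", "L3", "L4", "L5"]

Working:
idom tree: L1←L0 L2←L0 L3←L0 L4←L0 L5←L0
Join-block Dom:
  L2: preds {L0,L1}: {L0} ∩ {L0,L1} = {L0}; idom=L0
  L3: preds {L1,L2}: {L0,L1} ∩ {L0,L2} = {L0}; idom=L0
  L4: preds {L2,L3}: {L0,L2} ∩ {L0,L3} = {L0}; idom=L0
  L5: preds {L2,L4}: {L0,L2} ∩ {L0,L4} = {L0}; idom=L0

DF walk-up:
  join L2 pred L0: · stop@L0
  join L2 pred L1: L1 stop@L0
  join L3 pred L1: L1 stop@L0
  join L3 pred L2: L2 stop@L0
  join L4 pred L2: L2 stop@L0
  join L4 pred L3: L3 stop@L0
  join L5 pred L2: L2 stop@L0
  join L5 pred L4: L4 stop@L0
  L0 → ∅
  L1 → {L2,L3}
  L2 → {L3,L4,L5}
  L3 → {L4}
  L4 → {L5}
  L5 → ∅

φ for r: defs {L1,L5}
  DF⁺ = {L2,L3,L4,L5}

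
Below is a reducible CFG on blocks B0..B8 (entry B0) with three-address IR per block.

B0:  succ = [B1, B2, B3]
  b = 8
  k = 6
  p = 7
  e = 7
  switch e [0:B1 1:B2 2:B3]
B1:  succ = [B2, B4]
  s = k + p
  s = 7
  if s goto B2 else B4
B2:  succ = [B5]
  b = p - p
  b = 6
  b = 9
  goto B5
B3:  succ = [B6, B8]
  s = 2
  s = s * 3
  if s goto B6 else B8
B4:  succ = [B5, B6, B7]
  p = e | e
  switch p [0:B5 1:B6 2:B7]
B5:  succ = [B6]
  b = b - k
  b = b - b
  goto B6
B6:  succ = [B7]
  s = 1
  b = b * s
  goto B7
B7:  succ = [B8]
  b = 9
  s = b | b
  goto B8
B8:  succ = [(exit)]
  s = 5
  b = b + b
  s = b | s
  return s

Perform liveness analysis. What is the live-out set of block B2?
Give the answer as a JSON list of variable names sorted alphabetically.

Answer: ["b", "k"]

Derivation:
Per-block:
  B0 def {b,e,k,p} use ∅
  B1 def {s} use {k,p}
  B2 def {b} use {p}
  B3 def {s} use ∅
  B4 def {p} use {e}
  B5 def {b} use {b,k}
  B6 def {b,s} use {b}
  B7 def {b,s} use ∅
  B8 def {b,s} use {b}

Backward fixpoint:
  B0 li=∅ lo={b,e,k,p}
  B1 li={b,e,k,p} lo={b,e,k,p}
  B2 li={k,p} lo={b,k}
  B3 li={b} lo={b}
  B4 li={b,e,k} lo={b,k}
  B5 li={b,k} lo={b}
  B6 li={b} lo=∅
  B7 li=∅ lo={b}
  B8 li={b} lo=∅

live-out(B2) = ["b", "k"]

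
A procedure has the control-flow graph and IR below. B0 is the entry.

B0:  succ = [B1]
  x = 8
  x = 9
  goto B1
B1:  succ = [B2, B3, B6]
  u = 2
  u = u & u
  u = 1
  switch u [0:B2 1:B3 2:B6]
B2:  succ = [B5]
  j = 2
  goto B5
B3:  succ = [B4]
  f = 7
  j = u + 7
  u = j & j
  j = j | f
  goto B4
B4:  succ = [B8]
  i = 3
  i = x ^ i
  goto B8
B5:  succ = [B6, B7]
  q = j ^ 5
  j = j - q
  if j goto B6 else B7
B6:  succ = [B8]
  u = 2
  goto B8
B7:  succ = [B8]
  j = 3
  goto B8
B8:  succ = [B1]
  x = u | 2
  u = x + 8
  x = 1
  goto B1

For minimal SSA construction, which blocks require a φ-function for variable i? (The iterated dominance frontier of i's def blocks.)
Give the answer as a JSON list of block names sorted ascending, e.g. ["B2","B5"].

Answer: ["B1", "B8"]

Analysis:
idom tree: B1←B0 B2←B1 B3←B1 B4←B3 B5←B2 B6←B1 B7←B5 B8←B1
Dom∩ at merges:
  B1: preds {B0,B8}: {B0} ∩ {B0,B1,B8} = {B0}; idom=B0
  B6: preds {B1,B5}: {B0,B1} ∩ {B0,B1,B2,B5} = {B0,B1}; idom=B1
  B8: preds {B4,B6,B7}: {B0,B1,B3,B4} ∩ {B0,B1,B6} ∩ {B0,B1,B2,B5,B7} = {B0,B1}; idom=B1

DF walk-up:
  join B1 pred B0: · stop@B0
  join B1 pred B8: B8→B1 stop@B0
  join B6 pred B1: · stop@B1
  join B6 pred B5: B5→B2 stop@B1
  join B8 pred B4: B4→B3 stop@B1
  join B8 pred B6: B6 stop@B1
  join B8 pred B7: B7→B5→B2 stop@B1
  B0: DF=∅
  B1: DF={B1}
  B2: DF={B6,B8}
  B3: DF={B8}
  B4: DF={B8}
  B5: DF={B6,B8}
  B6: DF={B8}
  B7: DF={B8}
  B8: DF={B1}

φ for i: defs {B4}
  DF⁺ = {B1,B8}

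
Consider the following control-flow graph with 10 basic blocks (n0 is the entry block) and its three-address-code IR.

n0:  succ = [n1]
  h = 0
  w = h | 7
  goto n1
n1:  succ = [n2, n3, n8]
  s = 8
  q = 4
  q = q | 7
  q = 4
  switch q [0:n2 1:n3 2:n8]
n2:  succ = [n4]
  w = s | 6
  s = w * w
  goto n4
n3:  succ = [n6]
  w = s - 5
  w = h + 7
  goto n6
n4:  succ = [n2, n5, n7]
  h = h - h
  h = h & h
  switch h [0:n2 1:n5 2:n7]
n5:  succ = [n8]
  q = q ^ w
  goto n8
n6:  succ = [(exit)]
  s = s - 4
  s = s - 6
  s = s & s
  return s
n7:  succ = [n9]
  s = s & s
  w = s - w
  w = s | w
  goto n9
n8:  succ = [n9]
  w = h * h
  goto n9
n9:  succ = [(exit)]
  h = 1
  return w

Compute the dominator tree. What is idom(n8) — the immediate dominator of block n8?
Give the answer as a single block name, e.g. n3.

idom tree: n1←n0 n2←n1 n3←n1 n4←n2 n5←n4 n6←n3 n7←n4 n8←n1 n9←n1
Dom∩ at merges:
  n2: preds {n1,n4}: {n0,n1} ∩ {n0,n1,n2,n4} = {n0,n1}; idom=n1
  n8: preds {n1,n5}: {n0,n1} ∩ {n0,n1,n2,n4,n5} = {n0,n1}; idom=n1
  n9: preds {n7,n8}: {n0,n1,n2,n4,n7} ∩ {n0,n1,n8} = {n0,n1}; idom=n1

idom(n8) = n1

Answer: n1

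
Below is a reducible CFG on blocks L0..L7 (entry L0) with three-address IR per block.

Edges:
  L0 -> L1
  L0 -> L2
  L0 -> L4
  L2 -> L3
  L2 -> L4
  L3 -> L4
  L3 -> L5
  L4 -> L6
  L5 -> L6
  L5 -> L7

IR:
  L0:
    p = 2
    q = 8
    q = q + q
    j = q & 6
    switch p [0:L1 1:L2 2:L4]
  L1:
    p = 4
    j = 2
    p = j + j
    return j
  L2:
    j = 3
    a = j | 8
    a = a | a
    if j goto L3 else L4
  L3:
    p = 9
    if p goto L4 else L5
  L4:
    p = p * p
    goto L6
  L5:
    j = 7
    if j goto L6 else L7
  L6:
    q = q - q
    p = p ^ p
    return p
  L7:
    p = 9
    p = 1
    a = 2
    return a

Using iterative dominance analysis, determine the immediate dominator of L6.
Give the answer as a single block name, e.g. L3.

idom tree: L1←L0 L2←L0 L3←L2 L4←L0 L5←L3 L6←L0 L7←L5
Dom∩ at merges:
  L4: preds {L0,L2,L3}: {L0} ∩ {L0,L2} ∩ {L0,L2,L3} = {L0}; idom=L0
  L6: preds {L4,L5}: {L0,L4} ∩ {L0,L2,L3,L5} = {L0}; idom=L0

idom(L6) = L0

Answer: L0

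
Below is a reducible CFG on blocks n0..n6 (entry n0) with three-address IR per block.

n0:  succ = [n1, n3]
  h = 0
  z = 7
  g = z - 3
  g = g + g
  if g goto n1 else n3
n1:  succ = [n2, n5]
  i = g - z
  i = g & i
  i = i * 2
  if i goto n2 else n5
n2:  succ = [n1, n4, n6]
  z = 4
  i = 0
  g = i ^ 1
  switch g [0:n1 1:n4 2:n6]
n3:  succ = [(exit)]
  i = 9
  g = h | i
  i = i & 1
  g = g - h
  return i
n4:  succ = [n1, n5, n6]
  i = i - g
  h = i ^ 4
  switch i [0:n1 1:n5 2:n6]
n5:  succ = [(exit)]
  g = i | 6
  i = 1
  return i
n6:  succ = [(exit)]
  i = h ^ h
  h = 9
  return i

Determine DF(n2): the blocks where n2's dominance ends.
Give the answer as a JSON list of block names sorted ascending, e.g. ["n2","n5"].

Answer: ["n1", "n5"]

Analysis:
idom tree: n1←n0 n2←n1 n3←n0 n4←n2 n5←n1 n6←n2
Join-block Dom:
  n1: preds {n0,n2,n4}: {n0} ∩ {n0,n1,n2} ∩ {n0,n1,n2,n4} = {n0}; idom=n0
  n5: preds {n1,n4}: {n0,n1} ∩ {n0,n1,n2,n4} = {n0,n1}; idom=n1
  n6: preds {n2,n4}: {n0,n1,n2} ∩ {n0,n1,n2,n4} = {n0,n1,n2}; idom=n2

DF walk-up:
  join n1 pred n0: · stop@n0
  join n1 pred n2: n2→n1 stop@n0
  join n1 pred n4: n4→n2→n1 stop@n0
  join n5 pred n1: · stop@n1
  join n5 pred n4: n4→n2 stop@n1
  join n6 pred n2: · stop@n2
  join n6 pred n4: n4 stop@n2
  n0: DF=∅
  n1: DF={n1}
  n2: DF={n1,n5}
  n3: DF=∅
  n4: DF={n1,n5,n6}
  n5: DF=∅
  n6: DF=∅

DF(n2) = ["n1", "n5"]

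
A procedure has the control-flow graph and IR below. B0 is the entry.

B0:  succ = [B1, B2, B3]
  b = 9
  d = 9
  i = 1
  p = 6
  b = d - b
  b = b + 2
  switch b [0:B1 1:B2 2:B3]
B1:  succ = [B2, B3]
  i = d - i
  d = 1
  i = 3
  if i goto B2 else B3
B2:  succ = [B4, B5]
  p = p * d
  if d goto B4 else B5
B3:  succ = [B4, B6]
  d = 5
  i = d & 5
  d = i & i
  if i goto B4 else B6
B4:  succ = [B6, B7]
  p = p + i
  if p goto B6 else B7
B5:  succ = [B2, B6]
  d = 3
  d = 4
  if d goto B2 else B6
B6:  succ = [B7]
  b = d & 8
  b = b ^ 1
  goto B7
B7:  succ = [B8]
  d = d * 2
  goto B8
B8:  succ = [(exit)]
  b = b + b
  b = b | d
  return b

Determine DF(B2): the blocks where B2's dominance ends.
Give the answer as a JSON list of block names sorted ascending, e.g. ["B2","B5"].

Answer: ["B2", "B4", "B6"]

Analysis:
idom tree: B1←B0 B2←B0 B3←B0 B4←B0 B5←B2 B6←B0 B7←B0 B8←B7
Dom∩ at merges:
  B2: preds {B0,B1,B5}: {B0} ∩ {B0,B1} ∩ {B0,B2,B5} = {B0}; idom=B0
  B3: preds {B0,B1}: {B0} ∩ {B0,B1} = {B0}; idom=B0
  B4: preds {B2,B3}: {B0,B2} ∩ {B0,B3} = {B0}; idom=B0
  B6: preds {B3,B4,B5}: {B0,B3} ∩ {B0,B4} ∩ {B0,B2,B5} = {B0}; idom=B0
  B7: preds {B4,B6}: {B0,B4} ∩ {B0,B6} = {B0}; idom=B0

DF walk-up:
  B2←B0: walk · to B0
  B2←B1: walk B1 to B0
  B2←B5: walk B5→B2 to B0
  B3←B0: walk · to B0
  B3←B1: walk B1 to B0
  B4←B2: walk B2 to B0
  B4←B3: walk B3 to B0
  B6←B3: walk B3 to B0
  B6←B4: walk B4 to B0
  B6←B5: walk B5→B2 to B0
  B7←B4: walk B4 to B0
  B7←B6: walk B6 to B0
  B0: DF=∅
  B1: DF={B2,B3}
  B2: DF={B2,B4,B6}
  B3: DF={B4,B6}
  B4: DF={B6,B7}
  B5: DF={B2,B6}
  B6: DF={B7}
  B7: DF=∅
  B8: DF=∅

DF(B2) = ["B2", "B4", "B6"]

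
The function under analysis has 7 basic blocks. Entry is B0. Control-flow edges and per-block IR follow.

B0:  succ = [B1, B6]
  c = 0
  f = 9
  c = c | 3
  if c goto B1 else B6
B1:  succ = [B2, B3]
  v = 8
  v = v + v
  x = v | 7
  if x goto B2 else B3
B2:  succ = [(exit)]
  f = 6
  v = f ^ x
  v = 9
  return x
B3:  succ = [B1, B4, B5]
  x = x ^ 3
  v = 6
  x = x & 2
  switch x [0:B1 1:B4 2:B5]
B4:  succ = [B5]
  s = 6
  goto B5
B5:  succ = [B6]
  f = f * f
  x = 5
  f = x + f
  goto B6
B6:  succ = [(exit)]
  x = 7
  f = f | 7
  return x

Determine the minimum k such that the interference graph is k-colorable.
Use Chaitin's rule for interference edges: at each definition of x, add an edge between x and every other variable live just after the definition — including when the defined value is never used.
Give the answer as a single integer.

def/use:
  B0: {c,f} / ∅
  B1: {v,x} / ∅
  B2: {f,v} / {x}
  B3: {v,x} / {x}
  B4: {s} / ∅
  B5: {f,x} / {f}
  B6: {f,x} / {f}

Liveness:
  B0 li=∅ lo={f}
  B1 li={f} lo={f,x}
  B2 li={x} lo=∅
  B3 li={f,x} lo={f}
  B4 li={f} lo={f}
  B5 li={f} lo={f}
  B6 li={f} lo=∅

Conflict graph:
  c: {f}
  f: {c,s,v,x}
  s: {f}
  v: {f,x}
  x: {f,v}

Registers:
  clique {f,v,x} ⇒ need ≥ 3
  3-colouring: c0={f}  c1={c,s,v}  c2={x}
  χ = 3

Answer: 3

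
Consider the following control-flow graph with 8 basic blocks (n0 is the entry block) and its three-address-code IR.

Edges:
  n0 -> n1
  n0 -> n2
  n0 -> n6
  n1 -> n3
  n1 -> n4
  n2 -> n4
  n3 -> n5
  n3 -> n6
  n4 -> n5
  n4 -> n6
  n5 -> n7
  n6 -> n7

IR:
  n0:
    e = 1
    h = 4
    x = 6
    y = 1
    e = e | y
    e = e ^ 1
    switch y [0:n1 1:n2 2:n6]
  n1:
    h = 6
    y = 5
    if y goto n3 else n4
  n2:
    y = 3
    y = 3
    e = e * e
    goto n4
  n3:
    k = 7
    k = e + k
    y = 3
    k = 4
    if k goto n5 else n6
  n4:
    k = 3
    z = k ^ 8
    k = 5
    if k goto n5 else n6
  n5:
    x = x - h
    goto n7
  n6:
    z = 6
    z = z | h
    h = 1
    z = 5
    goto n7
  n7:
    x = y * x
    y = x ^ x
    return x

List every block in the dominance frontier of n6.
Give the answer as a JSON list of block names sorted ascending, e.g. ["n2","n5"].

idom tree: n1←n0 n2←n0 n3←n1 n4←n0 n5←n0 n6←n0 n7←n0
Dom∩ at merges:
  n4: preds {n1,n2}: {n0,n1} ∩ {n0,n2} = {n0}; idom=n0
  n5: preds {n3,n4}: {n0,n1,n3} ∩ {n0,n4} = {n0}; idom=n0
  n6: preds {n0,n3,n4}: {n0} ∩ {n0,n1,n3} ∩ {n0,n4} = {n0}; idom=n0
  n7: preds {n5,n6}: {n0,n5} ∩ {n0,n6} = {n0}; idom=n0

DF derivation:
  n4←n1: walk n1 to n0
  n4←n2: walk n2 to n0
  n5←n3: walk n3→n1 to n0
  n5←n4: walk n4 to n0
  n6←n0: walk · to n0
  n6←n3: walk n3→n1 to n0
  n6←n4: walk n4 to n0
  n7←n5: walk n5 to n0
  n7←n6: walk n6 to n0
  DF(n0)=∅
  DF(n1)={n4,n5,n6}
  DF(n2)={n4}
  DF(n3)={n5,n6}
  DF(n4)={n5,n6}
  DF(n5)={n7}
  DF(n6)={n7}
  DF(n7)=∅

DF(n6) = ["n7"]

Answer: ["n7"]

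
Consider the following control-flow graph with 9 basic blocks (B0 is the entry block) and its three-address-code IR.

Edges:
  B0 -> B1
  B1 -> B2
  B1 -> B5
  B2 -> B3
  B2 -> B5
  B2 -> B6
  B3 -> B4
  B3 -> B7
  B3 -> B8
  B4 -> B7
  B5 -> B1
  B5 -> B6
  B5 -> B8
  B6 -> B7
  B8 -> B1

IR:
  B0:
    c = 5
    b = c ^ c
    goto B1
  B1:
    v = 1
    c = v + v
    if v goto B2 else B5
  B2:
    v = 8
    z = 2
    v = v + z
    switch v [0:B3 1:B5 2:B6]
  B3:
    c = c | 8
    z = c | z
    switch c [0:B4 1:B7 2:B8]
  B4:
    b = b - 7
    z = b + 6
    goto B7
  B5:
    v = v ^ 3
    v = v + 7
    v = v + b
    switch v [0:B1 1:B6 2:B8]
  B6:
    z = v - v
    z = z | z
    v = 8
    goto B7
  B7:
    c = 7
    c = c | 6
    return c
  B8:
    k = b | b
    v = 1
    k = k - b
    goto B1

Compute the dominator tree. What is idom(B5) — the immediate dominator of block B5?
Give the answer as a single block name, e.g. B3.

idom tree: B1←B0 B2←B1 B3←B2 B4←B3 B5←B1 B6←B1 B7←B1 B8←B1
Dom∩ at merges:
  B1: preds {B0,B5,B8}: {B0} ∩ {B0,B1,B5} ∩ {B0,B1,B8} = {B0}; idom=B0
  B5: preds {B1,B2}: {B0,B1} ∩ {B0,B1,B2} = {B0,B1}; idom=B1
  B6: preds {B2,B5}: {B0,B1,B2} ∩ {B0,B1,B5} = {B0,B1}; idom=B1
  B7: preds {B3,B4,B6}: {B0,B1,B2,B3} ∩ {B0,B1,B2,B3,B4} ∩ {B0,B1,B6} = {B0,B1}; idom=B1
  B8: preds {B3,B5}: {B0,B1,B2,B3} ∩ {B0,B1,B5} = {B0,B1}; idom=B1

idom(B5) = B1

Answer: B1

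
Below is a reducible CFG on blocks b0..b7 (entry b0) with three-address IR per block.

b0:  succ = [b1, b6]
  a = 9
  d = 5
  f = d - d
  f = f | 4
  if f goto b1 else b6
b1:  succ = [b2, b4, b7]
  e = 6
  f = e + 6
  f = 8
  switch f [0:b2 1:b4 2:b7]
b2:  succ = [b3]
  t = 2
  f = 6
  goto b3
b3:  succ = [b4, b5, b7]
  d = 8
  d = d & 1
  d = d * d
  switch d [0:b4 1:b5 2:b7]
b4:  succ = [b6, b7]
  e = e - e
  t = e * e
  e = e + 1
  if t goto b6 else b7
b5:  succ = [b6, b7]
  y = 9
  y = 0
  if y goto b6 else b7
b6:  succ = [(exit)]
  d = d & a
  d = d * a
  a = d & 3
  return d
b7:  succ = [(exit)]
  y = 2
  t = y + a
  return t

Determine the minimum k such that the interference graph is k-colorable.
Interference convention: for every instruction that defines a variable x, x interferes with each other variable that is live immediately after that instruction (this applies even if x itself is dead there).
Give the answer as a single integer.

Answer: 4

Working:
def/use:
  b0: {a,d,f} / ∅
  b1: {e,f} / ∅
  b2: {f,t} / ∅
  b3: {d} / ∅
  b4: {e,t} / {e}
  b5: {y} / ∅
  b6: {a,d} / {a,d}
  b7: {t,y} / {a}

Liveness:
  b0: in=∅ out={a,d}
  b1: in={a,d} out={a,d,e}
  b2: in={a,e} out={a,e}
  b3: in={a,e} out={a,d,e}
  b4: in={a,d,e} out={a,d}
  b5: in={a,d} out={a,d}
  b6: in={a,d} out=∅
  b7: in={a} out=∅

Interfere edges:
  a↔{d,e,f,t,y}
  d↔{a,e,f,t,y}
  e↔{a,d,f,t}
  f↔{a,d,e}
  t↔{a,d,e}
  y↔{a,d}

Colouring:
  {a,d,e,f} pairwise interfere (4-clique) ⇒ χ ≥ 4
  assign a→c0 d→c1 e→c2 f→c3 t→c3 y→c2 — no edge inside a register ⇒ χ ≤ 4
  χ = 4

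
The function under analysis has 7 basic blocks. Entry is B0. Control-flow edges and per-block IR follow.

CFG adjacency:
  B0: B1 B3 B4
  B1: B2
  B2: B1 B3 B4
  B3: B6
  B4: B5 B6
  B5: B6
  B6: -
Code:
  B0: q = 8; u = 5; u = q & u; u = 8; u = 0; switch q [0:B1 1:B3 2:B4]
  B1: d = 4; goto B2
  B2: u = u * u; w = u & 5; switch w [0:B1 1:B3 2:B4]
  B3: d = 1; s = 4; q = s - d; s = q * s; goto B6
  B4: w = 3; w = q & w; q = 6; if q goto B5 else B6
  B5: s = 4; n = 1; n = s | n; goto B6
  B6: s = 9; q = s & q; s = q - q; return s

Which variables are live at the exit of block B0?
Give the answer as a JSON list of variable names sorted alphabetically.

Per-block:
  B0: {q,u} / ∅
  B1: {d} / ∅
  B2: {u,w} / {u}
  B3: {d,q,s} / ∅
  B4: {q,w} / {q}
  B5: {n,s} / ∅
  B6: {q,s} / {q}

Live sets:
  live B0: ∅→{q,u}
  live B1: {q,u}→{q,u}
  live B2: {q,u}→{q,u}
  live B3: ∅→{q}
  live B4: {q}→{q}
  live B5: {q}→{q}
  live B6: {q}→∅

live-out(B0) = ["q", "u"]

Answer: ["q", "u"]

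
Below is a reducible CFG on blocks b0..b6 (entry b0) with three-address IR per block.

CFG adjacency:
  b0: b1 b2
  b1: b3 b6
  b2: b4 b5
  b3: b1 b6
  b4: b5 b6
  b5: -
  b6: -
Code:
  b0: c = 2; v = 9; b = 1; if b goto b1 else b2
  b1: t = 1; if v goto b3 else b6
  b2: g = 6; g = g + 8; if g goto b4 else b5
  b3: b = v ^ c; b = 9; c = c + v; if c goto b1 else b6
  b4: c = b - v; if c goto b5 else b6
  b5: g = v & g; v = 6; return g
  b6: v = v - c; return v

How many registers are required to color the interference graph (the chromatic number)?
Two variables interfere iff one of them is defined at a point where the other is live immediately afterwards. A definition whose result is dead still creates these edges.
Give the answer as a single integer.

Answer: 4

Analysis:
Per-block:
  b0: {b,c,v} / ∅
  b1: {t} / {v}
  b2: {g} / ∅
  b3: {b,c} / {c,v}
  b4: {c} / {b,v}
  b5: {g,v} / {g,v}
  b6: {v} / {c,v}

Liveness:
  live b0: ∅→{b,c,v}
  live b1: {c,v}→{c,v}
  live b2: {b,v}→{b,g,v}
  live b3: {c,v}→{c,v}
  live b4: {b,g,v}→{c,g,v}
  live b5: {g,v}→∅
  live b6: {c,v}→∅

Interfere edges:
  b: {c,g,v}
  c: {b,g,t,v}
  g: {b,c,v}
  t: {c,v}
  v: {b,c,g,t}

Registers:
  clique {b,c,g,v} ⇒ need ≥ 4
  assign b→R2 c→R0 g→R3 t→R2 v→R1 — no edge inside a register ⇒ χ ≤ 4
  χ = 4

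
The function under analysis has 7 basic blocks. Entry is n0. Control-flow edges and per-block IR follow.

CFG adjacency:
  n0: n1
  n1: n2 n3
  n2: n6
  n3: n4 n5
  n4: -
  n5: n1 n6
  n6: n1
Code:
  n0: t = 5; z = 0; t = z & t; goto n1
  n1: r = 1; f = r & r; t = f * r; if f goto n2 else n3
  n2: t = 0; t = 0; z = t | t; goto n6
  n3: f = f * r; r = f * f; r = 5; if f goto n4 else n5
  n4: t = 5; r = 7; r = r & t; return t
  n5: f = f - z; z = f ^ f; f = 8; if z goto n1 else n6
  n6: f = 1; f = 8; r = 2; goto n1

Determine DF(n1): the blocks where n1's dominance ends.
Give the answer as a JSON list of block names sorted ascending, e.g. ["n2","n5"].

Answer: ["n1"]

Derivation:
idom tree: n1←n0 n2←n1 n3←n1 n4←n3 n5←n3 n6←n1
Dom∩ at merges:
  n1: preds {n0,n5,n6}: {n0} ∩ {n0,n1,n3,n5} ∩ {n0,n1,n6} = {n0}; idom=n0
  n6: preds {n2,n5}: {n0,n1,n2} ∩ {n0,n1,n3,n5} = {n0,n1}; idom=n1

DF derivation:
  n1←n0: walk · to n0
  n1←n5: walk n5→n3→n1 to n0
  n1←n6: walk n6→n1 to n0
  n6←n2: walk n2 to n1
  n6←n5: walk n5→n3 to n1
  n0: DF=∅
  n1: DF={n1}
  n2: DF={n6}
  n3: DF={n1,n6}
  n4: DF=∅
  n5: DF={n1,n6}
  n6: DF={n1}

DF(n1) = ["n1"]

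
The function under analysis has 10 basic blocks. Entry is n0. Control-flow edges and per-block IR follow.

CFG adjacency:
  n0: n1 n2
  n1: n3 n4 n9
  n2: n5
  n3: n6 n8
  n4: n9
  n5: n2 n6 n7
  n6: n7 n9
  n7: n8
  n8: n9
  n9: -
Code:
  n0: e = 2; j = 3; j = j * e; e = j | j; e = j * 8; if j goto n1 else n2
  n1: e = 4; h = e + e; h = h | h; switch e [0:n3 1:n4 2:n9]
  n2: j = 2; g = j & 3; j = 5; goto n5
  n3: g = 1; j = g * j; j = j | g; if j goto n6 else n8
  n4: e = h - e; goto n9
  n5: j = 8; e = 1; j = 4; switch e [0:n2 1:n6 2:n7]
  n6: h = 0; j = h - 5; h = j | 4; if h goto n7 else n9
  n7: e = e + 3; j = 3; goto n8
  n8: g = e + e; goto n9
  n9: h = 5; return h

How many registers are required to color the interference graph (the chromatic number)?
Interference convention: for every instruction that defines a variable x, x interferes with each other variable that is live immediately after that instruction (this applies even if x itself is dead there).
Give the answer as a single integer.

Answer: 3

Working:
Per-block:
  n0: def={e,j} ue=∅
  n1: def={e,h} ue=∅
  n2: def={g,j} ue=∅
  n3: def={g,j} ue={j}
  n4: def={e} ue={e,h}
  n5: def={e,j} ue=∅
  n6: def={h,j} ue=∅
  n7: def={e,j} ue={e}
  n8: def={g} ue={e}
  n9: def={h} ue=∅

Backward fixpoint:
  live n0: ∅→{j}
  live n1: {j}→{e,h,j}
  live n2: ∅→∅
  live n3: {e,j}→{e}
  live n4: {e,h}→∅
  live n5: ∅→{e}
  live n6: {e}→{e}
  live n7: {e}→{e}
  live n8: {e}→∅
  live n9: ∅→∅

Interference:
  e↔{g,h,j}
  g↔{e,j}
  h↔{e,j}
  j↔{e,g,h}

Chromatic number:
  {e,g,j} pairwise interfere (3-clique) ⇒ χ ≥ 3
  3-colouring: R0={e}  R1={j}  R2={g,h}
  χ = 3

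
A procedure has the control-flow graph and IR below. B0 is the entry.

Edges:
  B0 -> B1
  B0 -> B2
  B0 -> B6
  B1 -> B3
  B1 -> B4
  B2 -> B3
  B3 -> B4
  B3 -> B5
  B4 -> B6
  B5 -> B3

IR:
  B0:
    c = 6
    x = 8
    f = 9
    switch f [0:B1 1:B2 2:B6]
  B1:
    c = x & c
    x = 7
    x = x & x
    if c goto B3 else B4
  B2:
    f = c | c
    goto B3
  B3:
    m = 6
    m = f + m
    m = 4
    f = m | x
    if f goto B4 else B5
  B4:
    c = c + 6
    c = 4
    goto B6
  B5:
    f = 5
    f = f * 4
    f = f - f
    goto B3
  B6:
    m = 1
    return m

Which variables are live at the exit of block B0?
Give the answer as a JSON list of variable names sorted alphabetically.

Answer: ["c", "f", "x"]

Analysis:
Per-block:
  B0: {c,f,x} / ∅
  B1: {c,x} / {c,x}
  B2: {f} / {c}
  B3: {f,m} / {f,x}
  B4: {c} / {c}
  B5: {f} / ∅
  B6: {m} / ∅

Liveness:
  B0: in=∅ out={c,f,x}
  B1: in={c,f,x} out={c,f,x}
  B2: in={c,x} out={c,f,x}
  B3: in={c,f,x} out={c,x}
  B4: in={c} out=∅
  B5: in={c,x} out={c,f,x}
  B6: in=∅ out=∅

live-out(B0) = ["c", "f", "x"]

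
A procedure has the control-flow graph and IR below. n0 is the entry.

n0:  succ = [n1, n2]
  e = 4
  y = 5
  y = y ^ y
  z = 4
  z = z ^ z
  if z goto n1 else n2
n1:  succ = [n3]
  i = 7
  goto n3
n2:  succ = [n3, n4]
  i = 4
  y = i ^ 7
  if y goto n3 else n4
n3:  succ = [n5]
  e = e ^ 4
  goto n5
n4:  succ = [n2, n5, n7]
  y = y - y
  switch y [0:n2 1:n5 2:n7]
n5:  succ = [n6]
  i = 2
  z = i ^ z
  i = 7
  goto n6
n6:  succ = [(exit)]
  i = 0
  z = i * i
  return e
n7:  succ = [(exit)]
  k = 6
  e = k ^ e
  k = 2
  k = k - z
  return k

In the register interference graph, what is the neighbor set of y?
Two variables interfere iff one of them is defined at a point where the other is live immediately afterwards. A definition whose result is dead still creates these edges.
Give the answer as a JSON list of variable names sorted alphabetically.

def/use:
  n0 def {e,y,z} use ∅
  n1 def {i} use ∅
  n2 def {i,y} use ∅
  n3 def {e} use {e}
  n4 def {y} use {y}
  n5 def {i,z} use {z}
  n6 def {i,z} use {e}
  n7 def {e,k} use {e,z}

Live sets:
  n0: in=∅ out={e,z}
  n1: in={e,z} out={e,z}
  n2: in={e,z} out={e,y,z}
  n3: in={e,z} out={e,z}
  n4: in={e,y,z} out={e,z}
  n5: in={e,z} out={e}
  n6: in={e} out=∅
  n7: in={e,z} out=∅

Conflict graph:
  e: {i,k,y,z}
  i: {e,z}
  k: {e,z}
  y: {e,z}
  z: {e,i,k,y}

N(y) = ["e", "z"]

Answer: ["e", "z"]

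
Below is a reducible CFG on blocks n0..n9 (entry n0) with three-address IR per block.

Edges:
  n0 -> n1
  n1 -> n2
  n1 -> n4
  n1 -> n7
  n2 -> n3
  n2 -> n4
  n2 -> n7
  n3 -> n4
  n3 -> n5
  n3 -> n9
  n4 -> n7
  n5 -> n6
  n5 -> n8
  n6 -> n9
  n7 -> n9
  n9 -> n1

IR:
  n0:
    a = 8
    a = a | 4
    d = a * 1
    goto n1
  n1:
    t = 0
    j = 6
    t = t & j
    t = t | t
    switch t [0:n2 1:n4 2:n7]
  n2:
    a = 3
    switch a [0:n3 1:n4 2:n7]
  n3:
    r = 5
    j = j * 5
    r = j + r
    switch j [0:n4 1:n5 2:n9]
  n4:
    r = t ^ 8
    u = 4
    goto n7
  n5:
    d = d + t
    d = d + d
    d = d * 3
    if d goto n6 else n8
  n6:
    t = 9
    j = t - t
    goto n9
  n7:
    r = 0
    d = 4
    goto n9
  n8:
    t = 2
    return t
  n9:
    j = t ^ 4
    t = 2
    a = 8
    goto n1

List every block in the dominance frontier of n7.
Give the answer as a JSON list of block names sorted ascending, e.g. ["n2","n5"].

Answer: ["n9"]

Analysis:
idom tree: n1←n0 n2←n1 n3←n2 n4←n1 n5←n3 n6←n5 n7←n1 n8←n5 n9←n1
Join-block Dom:
  n1: preds {n0,n9}: {n0} ∩ {n0,n1,n9} = {n0}; idom=n0
  n4: preds {n1,n2,n3}: {n0,n1} ∩ {n0,n1,n2} ∩ {n0,n1,n2,n3} = {n0,n1}; idom=n1
  n7: preds {n1,n2,n4}: {n0,n1} ∩ {n0,n1,n2} ∩ {n0,n1,n4} = {n0,n1}; idom=n1
  n9: preds {n3,n6,n7}: {n0,n1,n2,n3} ∩ {n0,n1,n2,n3,n5,n6} ∩ {n0,n1,n7} = {n0,n1}; idom=n1

Frontier:
  n1←n0: walk · to n0
  n1←n9: walk n9→n1 to n0
  n4←n1: walk · to n1
  n4←n2: walk n2 to n1
  n4←n3: walk n3→n2 to n1
  n7←n1: walk · to n1
  n7←n2: walk n2 to n1
  n7←n4: walk n4 to n1
  n9←n3: walk n3→n2 to n1
  n9←n6: walk n6→n5→n3→n2 to n1
  n9←n7: walk n7 to n1
  DF(n0)=∅
  DF(n1)={n1}
  DF(n2)={n4,n7,n9}
  DF(n3)={n4,n9}
  DF(n4)={n7}
  DF(n5)={n9}
  DF(n6)={n9}
  DF(n7)={n9}
  DF(n8)=∅
  DF(n9)={n1}

DF(n7) = ["n9"]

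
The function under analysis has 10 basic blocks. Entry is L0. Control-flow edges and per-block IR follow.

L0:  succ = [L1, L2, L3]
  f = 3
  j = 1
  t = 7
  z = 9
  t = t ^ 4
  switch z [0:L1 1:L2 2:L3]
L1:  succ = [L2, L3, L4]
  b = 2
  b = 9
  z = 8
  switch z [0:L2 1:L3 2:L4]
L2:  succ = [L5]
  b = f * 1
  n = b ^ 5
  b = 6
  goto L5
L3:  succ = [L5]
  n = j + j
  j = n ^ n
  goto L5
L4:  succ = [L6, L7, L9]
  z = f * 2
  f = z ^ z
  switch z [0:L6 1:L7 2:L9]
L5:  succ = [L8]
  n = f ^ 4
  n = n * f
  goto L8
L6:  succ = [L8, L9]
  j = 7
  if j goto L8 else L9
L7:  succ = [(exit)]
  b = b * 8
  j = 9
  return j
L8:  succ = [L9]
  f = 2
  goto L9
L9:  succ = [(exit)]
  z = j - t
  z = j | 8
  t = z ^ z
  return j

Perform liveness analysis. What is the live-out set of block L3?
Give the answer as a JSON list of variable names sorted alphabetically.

Answer: ["f", "j", "t"]

Analysis:
def/use:
  L0: {f,j,t,z} / ∅
  L1: {b,z} / ∅
  L2: {b,n} / {f}
  L3: {j,n} / {j}
  L4: {f,z} / {f}
  L5: {n} / {f}
  L6: {j} / ∅
  L7: {b,j} / {b}
  L8: {f} / ∅
  L9: {t,z} / {j,t}

Backward fixpoint:
  L0 li=∅ lo={f,j,t}
  L1 li={f,j,t} lo={b,f,j,t}
  L2 li={f,j,t} lo={f,j,t}
  L3 li={f,j,t} lo={f,j,t}
  L4 li={b,f,j,t} lo={b,j,t}
  L5 li={f,j,t} lo={j,t}
  L6 li={t} lo={j,t}
  L7 li={b} lo=∅
  L8 li={j,t} lo={j,t}
  L9 li={j,t} lo=∅

live-out(L3) = ["f", "j", "t"]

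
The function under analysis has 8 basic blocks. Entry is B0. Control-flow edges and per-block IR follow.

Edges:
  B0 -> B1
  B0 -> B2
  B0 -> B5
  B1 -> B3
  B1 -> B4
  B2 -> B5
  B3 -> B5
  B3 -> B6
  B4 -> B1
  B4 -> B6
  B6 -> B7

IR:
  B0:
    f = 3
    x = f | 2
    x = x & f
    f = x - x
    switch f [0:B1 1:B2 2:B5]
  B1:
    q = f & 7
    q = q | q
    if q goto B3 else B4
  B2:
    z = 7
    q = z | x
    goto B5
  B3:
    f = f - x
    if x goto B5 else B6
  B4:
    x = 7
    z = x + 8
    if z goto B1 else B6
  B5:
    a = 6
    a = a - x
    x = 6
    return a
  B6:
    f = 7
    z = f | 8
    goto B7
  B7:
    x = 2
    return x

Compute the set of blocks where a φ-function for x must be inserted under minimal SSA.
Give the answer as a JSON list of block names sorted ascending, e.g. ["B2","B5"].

Answer: ["B1", "B5", "B6"]

Working:
idom tree: B1←B0 B2←B0 B3←B1 B4←B1 B5←B0 B6←B1 B7←B6
Dom at joins:
  B1: preds {B0,B4}: {B0} ∩ {B0,B1,B4} = {B0}; idom=B0
  B5: preds {B0,B2,B3}: {B0} ∩ {B0,B2} ∩ {B0,B1,B3} = {B0}; idom=B0
  B6: preds {B3,B4}: {B0,B1,B3} ∩ {B0,B1,B4} = {B0,B1}; idom=B1

Frontier:
  join B1 pred B0: · stop@B0
  join B1 pred B4: B4→B1 stop@B0
  join B5 pred B0: · stop@B0
  join B5 pred B2: B2 stop@B0
  join B5 pred B3: B3→B1 stop@B0
  join B6 pred B3: B3 stop@B1
  join B6 pred B4: B4 stop@B1
  DF(B0)=∅
  DF(B1)={B1,B5}
  DF(B2)={B5}
  DF(B3)={B5,B6}
  DF(B4)={B1,B6}
  DF(B5)=∅
  DF(B6)=∅
  DF(B7)=∅

φ for x: defs {B0,B4,B5,B7}
  DF⁺ = {B1,B5,B6}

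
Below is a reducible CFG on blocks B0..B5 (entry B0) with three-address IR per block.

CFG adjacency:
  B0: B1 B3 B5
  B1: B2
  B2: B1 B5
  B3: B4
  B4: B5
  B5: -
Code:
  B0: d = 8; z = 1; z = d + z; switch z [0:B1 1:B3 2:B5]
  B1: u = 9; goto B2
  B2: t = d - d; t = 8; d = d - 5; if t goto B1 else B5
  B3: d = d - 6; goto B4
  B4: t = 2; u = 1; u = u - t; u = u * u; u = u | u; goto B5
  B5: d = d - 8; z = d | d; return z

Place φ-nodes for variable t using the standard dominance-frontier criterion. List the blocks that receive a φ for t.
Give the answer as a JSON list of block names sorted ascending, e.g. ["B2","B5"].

Answer: ["B1", "B5"]

Derivation:
idom tree: B1←B0 B2←B1 B3←B0 B4←B3 B5←B0
Dom∩ at merges:
  B1: preds {B0,B2}: {B0} ∩ {B0,B1,B2} = {B0}; idom=B0
  B5: preds {B0,B2,B4}: {B0} ∩ {B0,B1,B2} ∩ {B0,B3,B4} = {B0}; idom=B0

DF walk-up:
  B1←B0: walk · to B0
  B1←B2: walk B2→B1 to B0
  B5←B0: walk · to B0
  B5←B2: walk B2→B1 to B0
  B5←B4: walk B4→B3 to B0
  B0: DF=∅
  B1: DF={B1,B5}
  B2: DF={B1,B5}
  B3: DF={B5}
  B4: DF={B5}
  B5: DF=∅

φ for t: defs {B2,B4}
  DF⁺ = {B1,B5}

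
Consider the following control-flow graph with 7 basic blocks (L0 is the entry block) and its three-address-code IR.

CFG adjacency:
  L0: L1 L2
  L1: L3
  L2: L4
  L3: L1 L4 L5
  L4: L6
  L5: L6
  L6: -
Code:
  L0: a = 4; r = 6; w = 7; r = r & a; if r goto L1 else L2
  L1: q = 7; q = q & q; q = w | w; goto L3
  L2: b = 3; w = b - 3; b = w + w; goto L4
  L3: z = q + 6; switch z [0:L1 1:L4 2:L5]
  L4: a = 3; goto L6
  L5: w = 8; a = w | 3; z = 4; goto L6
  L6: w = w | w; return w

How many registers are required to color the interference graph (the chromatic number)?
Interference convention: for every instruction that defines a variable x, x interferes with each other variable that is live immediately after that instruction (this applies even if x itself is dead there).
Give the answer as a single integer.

def/use:
  L0 def {a,r,w} use ∅
  L1 def {q} use {w}
  L2 def {b,w} use ∅
  L3 def {z} use {q}
  L4 def {a} use ∅
  L5 def {a,w,z} use ∅
  L6 def {w} use {w}

Live sets:
  L0: in=∅ out={w}
  L1: in={w} out={q,w}
  L2: in=∅ out={w}
  L3: in={q,w} out={w}
  L4: in={w} out={w}
  L5: in=∅ out={w}
  L6: in={w} out=∅

Interfere edges:
  a↔{r,w}
  b↔{w}
  q↔{w}
  r↔{a,w}
  w↔{a,b,q,r,z}
  z↔{w}

Registers:
  clique {a,r,w} ⇒ need ≥ 3
  3-colouring: R0={w}  R1={a,b,q,z}  R2={r}
  χ = 3

Answer: 3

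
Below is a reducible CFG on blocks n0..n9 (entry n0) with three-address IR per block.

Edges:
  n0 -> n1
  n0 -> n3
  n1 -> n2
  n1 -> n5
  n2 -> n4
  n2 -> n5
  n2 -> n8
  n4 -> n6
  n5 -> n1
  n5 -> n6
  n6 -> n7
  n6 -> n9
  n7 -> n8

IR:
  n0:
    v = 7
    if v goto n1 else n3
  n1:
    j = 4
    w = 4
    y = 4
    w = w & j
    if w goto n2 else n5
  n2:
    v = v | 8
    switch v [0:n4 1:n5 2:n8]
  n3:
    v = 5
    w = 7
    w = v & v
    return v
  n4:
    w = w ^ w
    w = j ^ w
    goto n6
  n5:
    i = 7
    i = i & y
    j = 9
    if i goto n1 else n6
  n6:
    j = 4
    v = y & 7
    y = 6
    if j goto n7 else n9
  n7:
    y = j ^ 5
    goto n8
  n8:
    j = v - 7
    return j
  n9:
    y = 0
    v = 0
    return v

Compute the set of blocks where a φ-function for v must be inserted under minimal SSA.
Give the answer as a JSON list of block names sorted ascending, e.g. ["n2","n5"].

idom tree: n1←n0 n2←n1 n3←n0 n4←n2 n5←n1 n6←n1 n7←n6 n8←n1 n9←n6
Dom∩ at merges:
  n1: preds {n0,n5}: {n0} ∩ {n0,n1,n5} = {n0}; idom=n0
  n5: preds {n1,n2}: {n0,n1} ∩ {n0,n1,n2} = {n0,n1}; idom=n1
  n6: preds {n4,n5}: {n0,n1,n2,n4} ∩ {n0,n1,n5} = {n0,n1}; idom=n1
  n8: preds {n2,n7}: {n0,n1,n2} ∩ {n0,n1,n6,n7} = {n0,n1}; idom=n1

DF derivation:
  n1←n0: walk · to n0
  n1←n5: walk n5→n1 to n0
  n5←n1: walk · to n1
  n5←n2: walk n2 to n1
  n6←n4: walk n4→n2 to n1
  n6←n5: walk n5 to n1
  n8←n2: walk n2 to n1
  n8←n7: walk n7→n6 to n1
  n0 → ∅
  n1 → {n1}
  n2 → {n5,n6,n8}
  n3 → ∅
  n4 → {n6}
  n5 → {n1,n6}
  n6 → {n8}
  n7 → {n8}
  n8 → ∅
  n9 → ∅

φ for v: defs {n0,n2,n3,n6,n9}
  DF⁺ = {n1,n5,n6,n8}

Answer: ["n1", "n5", "n6", "n8"]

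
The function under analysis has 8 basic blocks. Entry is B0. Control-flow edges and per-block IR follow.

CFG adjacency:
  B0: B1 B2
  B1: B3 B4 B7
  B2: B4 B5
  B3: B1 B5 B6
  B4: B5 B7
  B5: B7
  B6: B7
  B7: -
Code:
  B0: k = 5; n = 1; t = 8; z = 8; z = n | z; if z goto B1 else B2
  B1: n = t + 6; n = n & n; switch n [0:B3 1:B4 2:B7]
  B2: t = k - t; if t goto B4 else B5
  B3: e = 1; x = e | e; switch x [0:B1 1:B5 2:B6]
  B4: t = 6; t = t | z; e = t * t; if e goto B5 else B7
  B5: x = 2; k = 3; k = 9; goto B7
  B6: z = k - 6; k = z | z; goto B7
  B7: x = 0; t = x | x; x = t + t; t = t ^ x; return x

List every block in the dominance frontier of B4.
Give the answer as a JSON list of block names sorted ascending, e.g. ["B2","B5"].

Answer: ["B5", "B7"]

Derivation:
idom tree: B1←B0 B2←B0 B3←B1 B4←B0 B5←B0 B6←B3 B7←B0
Dom∩ at merges:
  B1: preds {B0,B3}: {B0} ∩ {B0,B1,B3} = {B0}; idom=B0
  B4: preds {B1,B2}: {B0,B1} ∩ {B0,B2} = {B0}; idom=B0
  B5: preds {B2,B3,B4}: {B0,B2} ∩ {B0,B1,B3} ∩ {B0,B4} = {B0}; idom=B0
  B7: preds {B1,B4,B5,B6}: {B0,B1} ∩ {B0,B4} ∩ {B0,B5} ∩ {B0,B1,B3,B6} = {B0}; idom=B0

DF walk-up:
  join B1 pred B0: · stop@B0
  join B1 pred B3: B3→B1 stop@B0
  join B4 pred B1: B1 stop@B0
  join B4 pred B2: B2 stop@B0
  join B5 pred B2: B2 stop@B0
  join B5 pred B3: B3→B1 stop@B0
  join B5 pred B4: B4 stop@B0
  join B7 pred B1: B1 stop@B0
  join B7 pred B4: B4 stop@B0
  join B7 pred B5: B5 stop@B0
  join B7 pred B6: B6→B3→B1 stop@B0
  B0 → ∅
  B1 → {B1,B4,B5,B7}
  B2 → {B4,B5}
  B3 → {B1,B5,B7}
  B4 → {B5,B7}
  B5 → {B7}
  B6 → {B7}
  B7 → ∅

DF(B4) = ["B5", "B7"]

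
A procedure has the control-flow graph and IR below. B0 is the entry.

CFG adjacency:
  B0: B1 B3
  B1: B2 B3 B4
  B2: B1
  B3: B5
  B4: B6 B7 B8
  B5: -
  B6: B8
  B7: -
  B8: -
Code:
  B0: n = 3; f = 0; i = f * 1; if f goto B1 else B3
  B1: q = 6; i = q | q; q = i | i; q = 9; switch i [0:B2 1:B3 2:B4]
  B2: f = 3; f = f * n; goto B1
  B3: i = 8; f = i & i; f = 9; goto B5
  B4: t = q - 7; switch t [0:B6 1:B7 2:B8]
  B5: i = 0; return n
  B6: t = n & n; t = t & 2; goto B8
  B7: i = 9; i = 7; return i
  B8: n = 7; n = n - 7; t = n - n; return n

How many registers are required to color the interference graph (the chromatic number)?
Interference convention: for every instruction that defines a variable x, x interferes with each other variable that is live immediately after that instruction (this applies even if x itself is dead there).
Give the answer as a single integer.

Per-block:
  B0: def={f,i,n} ue=∅
  B1: def={i,q} ue=∅
  B2: def={f} ue={n}
  B3: def={f,i} ue=∅
  B4: def={t} ue={q}
  B5: def={i} ue={n}
  B6: def={t} ue={n}
  B7: def={i} ue=∅
  B8: def={n,t} ue=∅

Backward fixpoint:
  live B0: ∅→{n}
  live B1: {n}→{n,q}
  live B2: {n}→{n}
  live B3: {n}→{n}
  live B4: {n,q}→{n}
  live B5: {n}→∅
  live B6: {n}→∅
  live B7: ∅→∅
  live B8: ∅→∅

Interference:
  f — {i,n}
  i — {f,n,q}
  n — {f,i,q,t}
  q — {i,n}
  t — {n}

Registers:
  clique {f,i,n} ⇒ need ≥ 3
  3-colouring: R0={n}  R1={i,t}  R2={f,q}
  χ = 3

Answer: 3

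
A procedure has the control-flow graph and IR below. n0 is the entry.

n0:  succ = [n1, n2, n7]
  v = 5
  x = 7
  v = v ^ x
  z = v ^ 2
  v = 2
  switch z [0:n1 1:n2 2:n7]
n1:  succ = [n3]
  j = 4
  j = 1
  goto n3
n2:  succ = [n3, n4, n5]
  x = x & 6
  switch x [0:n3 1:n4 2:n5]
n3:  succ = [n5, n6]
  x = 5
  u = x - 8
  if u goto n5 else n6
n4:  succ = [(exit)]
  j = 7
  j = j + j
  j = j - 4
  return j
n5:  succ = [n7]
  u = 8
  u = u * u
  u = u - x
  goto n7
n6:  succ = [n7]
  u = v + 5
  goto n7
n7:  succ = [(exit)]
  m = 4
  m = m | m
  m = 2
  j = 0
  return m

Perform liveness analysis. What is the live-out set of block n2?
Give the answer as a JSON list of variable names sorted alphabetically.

def/use:
  n0: def={v,x,z} ue=∅
  n1: def={j} ue=∅
  n2: def={x} ue={x}
  n3: def={u,x} ue=∅
  n4: def={j} ue=∅
  n5: def={u} ue={x}
  n6: def={u} ue={v}
  n7: def={j,m} ue=∅

Liveness:
  n0 li=∅ lo={v,x}
  n1 li={v} lo={v}
  n2 li={v,x} lo={v,x}
  n3 li={v} lo={v,x}
  n4 li=∅ lo=∅
  n5 li={x} lo=∅
  n6 li={v} lo=∅
  n7 li=∅ lo=∅

live-out(n2) = ["v", "x"]

Answer: ["v", "x"]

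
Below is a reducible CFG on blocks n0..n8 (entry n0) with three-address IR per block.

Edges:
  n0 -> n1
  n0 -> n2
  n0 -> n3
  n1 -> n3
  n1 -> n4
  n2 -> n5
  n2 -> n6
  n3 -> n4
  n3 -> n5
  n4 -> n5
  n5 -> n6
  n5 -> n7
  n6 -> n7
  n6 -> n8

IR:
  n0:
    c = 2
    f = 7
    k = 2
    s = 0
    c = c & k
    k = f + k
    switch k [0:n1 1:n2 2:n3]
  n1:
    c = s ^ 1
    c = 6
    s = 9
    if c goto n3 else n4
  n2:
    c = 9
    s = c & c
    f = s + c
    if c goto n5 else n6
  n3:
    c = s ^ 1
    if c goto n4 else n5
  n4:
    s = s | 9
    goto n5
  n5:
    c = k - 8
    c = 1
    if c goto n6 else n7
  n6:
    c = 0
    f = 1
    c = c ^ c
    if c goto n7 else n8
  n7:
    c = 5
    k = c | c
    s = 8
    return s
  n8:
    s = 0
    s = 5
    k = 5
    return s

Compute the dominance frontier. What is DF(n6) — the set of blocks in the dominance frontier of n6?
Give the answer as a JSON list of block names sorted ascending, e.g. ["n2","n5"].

idom tree: n1←n0 n2←n0 n3←n0 n4←n0 n5←n0 n6←n0 n7←n0 n8←n6
Dom at joins:
  n3: preds {n0,n1}: {n0} ∩ {n0,n1} = {n0}; idom=n0
  n4: preds {n1,n3}: {n0,n1} ∩ {n0,n3} = {n0}; idom=n0
  n5: preds {n2,n3,n4}: {n0,n2} ∩ {n0,n3} ∩ {n0,n4} = {n0}; idom=n0
  n6: preds {n2,n5}: {n0,n2} ∩ {n0,n5} = {n0}; idom=n0
  n7: preds {n5,n6}: {n0,n5} ∩ {n0,n6} = {n0}; idom=n0

DF derivation:
  join n3 pred n0: · stop@n0
  join n3 pred n1: n1 stop@n0
  join n4 pred n1: n1 stop@n0
  join n4 pred n3: n3 stop@n0
  join n5 pred n2: n2 stop@n0
  join n5 pred n3: n3 stop@n0
  join n5 pred n4: n4 stop@n0
  join n6 pred n2: n2 stop@n0
  join n6 pred n5: n5 stop@n0
  join n7 pred n5: n5 stop@n0
  join n7 pred n6: n6 stop@n0
  DF(n0)=∅
  DF(n1)={n3,n4}
  DF(n2)={n5,n6}
  DF(n3)={n4,n5}
  DF(n4)={n5}
  DF(n5)={n6,n7}
  DF(n6)={n7}
  DF(n7)=∅
  DF(n8)=∅

DF(n6) = ["n7"]

Answer: ["n7"]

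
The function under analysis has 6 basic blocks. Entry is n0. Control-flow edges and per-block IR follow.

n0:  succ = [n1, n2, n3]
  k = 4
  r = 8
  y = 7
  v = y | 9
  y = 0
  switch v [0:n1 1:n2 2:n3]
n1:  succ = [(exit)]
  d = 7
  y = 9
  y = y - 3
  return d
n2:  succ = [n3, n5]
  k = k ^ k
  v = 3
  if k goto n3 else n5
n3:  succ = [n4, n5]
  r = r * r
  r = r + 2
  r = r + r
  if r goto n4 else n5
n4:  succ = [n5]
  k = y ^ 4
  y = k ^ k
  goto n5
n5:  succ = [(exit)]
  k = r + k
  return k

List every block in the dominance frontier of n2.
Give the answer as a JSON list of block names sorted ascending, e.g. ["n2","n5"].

Answer: ["n3", "n5"]

Derivation:
idom tree: n1←n0 n2←n0 n3←n0 n4←n3 n5←n0
Dom at joins:
  n3: preds {n0,n2}: {n0} ∩ {n0,n2} = {n0}; idom=n0
  n5: preds {n2,n3,n4}: {n0,n2} ∩ {n0,n3} ∩ {n0,n3,n4} = {n0}; idom=n0

Frontier:
  n3←n0: walk · to n0
  n3←n2: walk n2 to n0
  n5←n2: walk n2 to n0
  n5←n3: walk n3 to n0
  n5←n4: walk n4→n3 to n0
  n0: DF=∅
  n1: DF=∅
  n2: DF={n3,n5}
  n3: DF={n5}
  n4: DF={n5}
  n5: DF=∅

DF(n2) = ["n3", "n5"]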